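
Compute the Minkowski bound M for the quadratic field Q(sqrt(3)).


d = 3, d mod 4 = 3, so disc(K) = 4d = 12; |disc(K)| = 12
Real quadratic field, so n = 2, s = r2 = 0, r1 = 2
M = (n!/n^n) * (4/pi)^s * sqrt(|disc(K)|) = (2!/2^2) * (4/pi)^0 * sqrt(12)
= 0.5 * 1.000000 * 3.464102
= 1.7321

1.7321


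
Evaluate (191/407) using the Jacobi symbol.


Compute (191/407) via quadratic reciprocity:
  reciprocity: (191/407) -> -(407/191)
  reduce: (25/191)
  reciprocity: (25/191) -> +(191/25)
  reduce: (16/25)
  pull out 2: (2/25) = +1  (since 25 mod 8 = 1)
  pull out 2: (2/25) = +1  (since 25 mod 8 = 1)
  pull out 2: (2/25) = +1  (since 25 mod 8 = 1)
  pull out 2: (2/25) = +1  (since 25 mod 8 = 1)
  (1/25) = 1
Product of signs = -1

-1


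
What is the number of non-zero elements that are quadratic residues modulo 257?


For prime p, the number of non-zero quadratic residues is (p-1)/2.
= (257-1)/2
= 128

128


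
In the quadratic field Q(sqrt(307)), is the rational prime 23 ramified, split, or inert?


K = Q(sqrt(307)). Since d mod 4 = 3, disc(K) = 1228.
Check p | disc: 1228 mod 23 = 9.
p does not divide disc. Compute Legendre symbol (d/p):
8^((23-1)/2) mod 23 = 1
(d/p) = 1, so p splits: (p) = P*P' with e=1, f=1, g=2.
Therefore p is split.

split


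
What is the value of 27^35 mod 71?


p = 71 is prime and the exponent is (p-1)/2 = 35, so by Euler's criterion 27^35 = (27/71) = +1 or -1 mod 71.
Compute by square-and-multiply:
  35 = 32 + 2 + 1 (binary 100011)
  Repeated squaring mod 71: 27^1 = 27, 27^2 = 19, 27^4 = 6, 27^8 = 36, 27^16 = 18, 27^32 = 40
  27^35 = 27^32 * 27^2 * 27^1 = 40 * 19 * 27 mod 71
    40 * 19 = 760 = 50 mod 71
    50 * 27 = 1350 = 1 mod 71
  27^35 = 1 mod 71
Result 1: 27 is a quadratic residue mod 71.
27^35 mod 71 = 1

1


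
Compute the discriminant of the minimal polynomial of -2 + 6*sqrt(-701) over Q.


The element -2 + 6*sqrt(-701) has minimal polynomial:
x^2 + 4*x + 25240
Discriminant = (4)^2 - 4*(25240)
= 16 - 100960
= -100944

-100944


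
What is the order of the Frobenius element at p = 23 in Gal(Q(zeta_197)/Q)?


The Frobenius at p in Gal(Q(zeta_n)/Q) = (Z/nZ)* is the class of p, so its order is ord_197(23), the smallest k >= 1 with 23^k = 1 mod 197.
n = 197 = 197, phi(197) = 196; the order divides phi(n).
Divisors of 196: 1, 2, 4, 7, 14, 28, 49, 98, 196
Repeated squaring mod 197: 23^1 = 23, 23^2 = 135, 23^4 = 101, 23^8 = 154, 23^16 = 76, 23^32 = 63, 23^64 = 29, 23^128 = 53
Test divisors in increasing order:
  k=1: 23^1 = 23 mod 197
  k=2: 23^2 = 135 mod 197
  k=4: 23^4 = 101 mod 197
  k=7: 23^7 = 101 * 135 * 23 = 178 mod 197
  k=14: 23^14 = 154 * 101 * 135 = 164 mod 197
  k=28: 23^28 = 76 * 154 * 101 = 104 mod 197
  k=49: 23^49 = 63 * 76 * 23 = 1 mod 197  <- first divisor giving 1
Order = 49

49


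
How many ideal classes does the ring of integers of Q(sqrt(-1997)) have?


K = Q(sqrt(-1997)). d mod 4 = 3, so D = disc(K) = 4d = -7988
h(K) equals the number of primitive reduced positive-definite forms (a, b, c) = a*x^2 + b*x*y + c*y^2 with b^2 - 4ac = D,
where reduced means |b| <= a <= c, with b >= 0 whenever |b| = a or a = c, and primitive means gcd(a, b, c) = 1.
Reduced forces 3a^2 <= |D| = 7988, so 1 <= a <= 51; b must have the parity of D, and c = (b^2 - D)/(4a) must be an integer >= a.
Enumerate a = 1..51, b in [-a, a]:
  a=1: (1, 0, 1997)  [1]
  a=2: (2, 2, 999)  [1]
  a=3: (3, -2, 666), (3, 2, 666)  [2]
  a=4..5: none
  a=6: (6, -2, 333), (6, 2, 333)  [2]
  a=7..8: none
  a=9: (9, -2, 222), (9, 2, 222)  [2]
  a=10: none
  a=11: (11, -8, 183), (11, 8, 183)  [2]
  a=12..16: none
  a=17: (17, -6, 118), (17, 6, 118)  [2]
  a=18: (18, -2, 111), (18, 2, 111)  [2]
  a=19: (19, -12, 107), (19, 12, 107)  [2]
  a=20..21: none
  a=22: (22, -14, 93), (22, 14, 93)  [2]
  a=23: (23, -4, 87), (23, 4, 87)  [2]
  a=24..26: none
  a=27: (27, -2, 74), (27, 2, 74)  [2]
  a=28: none
  a=29: (29, -4, 69), (29, 4, 69)  [2]
  a=30: none
  a=31: (31, -14, 66), (31, 14, 66)  [2]
  a=32: none
  a=33: (33, -14, 62), (33, -8, 61), (33, 8, 61), (33, 14, 62)  [4]
  a=34: (34, -6, 59), (34, 6, 59)  [2]
  a=35..36: none
  a=37: (37, -2, 54), (37, 2, 54)  [2]
  a=38: (38, -26, 57), (38, 26, 57)  [2]
  a=39..42: none
  a=43: (43, -28, 51), (43, 28, 51)  [2]
  a=44..45: none
  a=46: (46, -42, 53), (46, 42, 53)  [2]
  a=47: (47, -40, 51), (47, 40, 51)  [2]
  a=48..51: none
Total reduced forms: 1 + 1 + 2 + 2 + 2 + 2 + 2 + 2 + 2 + 2 + 2 + 2 + 2 + 2 + 4 + 2 + 2 + 2 + 2 + 2 + 2 = 42
h = 42

42


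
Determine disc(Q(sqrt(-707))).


For K = Q(sqrt(d)) with d squarefree: disc(K) = d if d = 1 mod 4, and disc(K) = 4d if d = 2 or 3 mod 4.
Here d = -707, and d mod 4 = 1.
d = 1 mod 4 (O_K = Z[(1+sqrt(d))/2]), so disc(K) = d = -707

-707


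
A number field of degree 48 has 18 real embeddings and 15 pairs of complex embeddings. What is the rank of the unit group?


By Dirichlet's unit theorem:
rank = r1 + r2 - 1
= 18 + 15 - 1
= 32

32


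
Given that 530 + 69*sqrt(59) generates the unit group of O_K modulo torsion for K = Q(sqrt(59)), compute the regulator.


epsilon = 530 + 69*sqrt(59)
= 1059.9991
R = ln(1059.9991)
= 6.9660

6.9660


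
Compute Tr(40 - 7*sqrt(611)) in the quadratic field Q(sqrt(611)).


Tr(a + b*sqrt(d)) = (a + b*sqrt(d)) + (a - b*sqrt(d)) = 2a
= 2 * (40)
= 80

80


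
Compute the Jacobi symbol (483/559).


Compute (483/559) via quadratic reciprocity:
  reciprocity: (483/559) -> -(559/483)
  reduce: (76/483)
  pull out 2: (2/483) = -1  (since 483 mod 8 = 3)
  pull out 2: (2/483) = -1  (since 483 mod 8 = 3)
  reciprocity: (19/483) -> -(483/19)
  reduce: (8/19)
  pull out 2: (2/19) = -1  (since 19 mod 8 = 3)
  pull out 2: (2/19) = -1  (since 19 mod 8 = 3)
  pull out 2: (2/19) = -1  (since 19 mod 8 = 3)
  (1/19) = 1
Product of signs = -1

-1


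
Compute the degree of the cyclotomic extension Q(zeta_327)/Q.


The degree equals Euler's totient phi(327).
327 = 3 * 109
phi(327) = 216

216


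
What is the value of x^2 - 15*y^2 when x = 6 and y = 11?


x^2 - d*y^2
= 6^2 - 15*11^2
= 36 - 1815
= -1779

-1779


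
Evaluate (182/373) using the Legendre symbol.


p = 373 is prime, so compute (182/373) with the reciprocity algorithm (Jacobi-symbol steps: pull out 2s via (2/n), flip via reciprocity, reduce):
  pull out 2: (2/373) = -1  (since 373 mod 8 = 5)
  reciprocity: (91/373) -> +(373/91)
  reduce: (9/91)
  reciprocity: (9/91) -> +(91/9)
  reduce: (1/9)
  (1/9) = 1
Product of signs = -1
(182/373) = -1

-1


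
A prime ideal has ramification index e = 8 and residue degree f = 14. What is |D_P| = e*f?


|D_P| = e * f
= 8 * 14
= 112

112


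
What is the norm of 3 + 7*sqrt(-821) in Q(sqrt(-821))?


N(a + b*sqrt(d)) = a^2 - d*b^2
= (3)^2 - (-821)*(7)^2
= 9 + 40229
= 40238

40238


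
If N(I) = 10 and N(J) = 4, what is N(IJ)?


N(IJ) = N(I) * N(J)
= 10 * 4
= 40

40


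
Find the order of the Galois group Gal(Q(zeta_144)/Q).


|Gal(Q(zeta_144)/Q)| = phi(144)
= 48

48


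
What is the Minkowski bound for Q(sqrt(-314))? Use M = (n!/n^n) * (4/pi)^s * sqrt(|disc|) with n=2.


d = -314, d mod 4 = 2, so disc(K) = 4d = -1256; |disc(K)| = 1256
Imaginary quadratic field, so n = 2, s = r2 = 1, r1 = 0
M = (n!/n^n) * (4/pi)^s * sqrt(|disc(K)|) = (2!/2^2) * (4/pi)^1 * sqrt(1256)
= 0.5 * 1.273240 * 35.440090
= 22.5619

22.5619


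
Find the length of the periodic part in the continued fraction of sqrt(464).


Run the CF algorithm for sqrt(464).
a_0 = floor(sqrt(464)) = 21; set m_0=0, q_0=1.
Recurrence: m' = q*a - m,  q' = (d - m'^2)/q,  a' = floor((a_0 + m')/q').
  step 1: m=21, q=23, a=1
  step 2: m=2, q=20, a=1
  step 3: m=18, q=7, a=5
  step 4: m=17, q=25, a=1
  step 5: m=8, q=16, a=1
  step 6: m=8, q=25, a=1
  step 7: m=17, q=7, a=5
  step 8: m=18, q=20, a=1
  step 9: m=2, q=23, a=1
  step 10: m=21, q=1, a=42
a_10 = 2*a_0 = 42, so the period closes here.
sqrt(464) = [21; 1, 1, 5, 1, 1, 1, 5, 1, 1, 42]
Period length = 10

10


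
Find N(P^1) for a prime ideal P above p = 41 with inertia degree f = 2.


N(P^a) = p^(a*f)
= 41^(1*2)
= 41^2
= 1681

1681


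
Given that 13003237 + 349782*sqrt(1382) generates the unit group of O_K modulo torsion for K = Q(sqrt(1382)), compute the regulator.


epsilon = 13003237 + 349782*sqrt(1382)
= 2.6006e+07
R = ln(2.6006e+07)
= 17.0739

17.0739


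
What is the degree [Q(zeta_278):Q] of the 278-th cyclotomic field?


The degree equals Euler's totient phi(278).
278 = 2 * 139
phi(278) = 138

138


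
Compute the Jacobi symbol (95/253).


Compute (95/253) via quadratic reciprocity:
  reciprocity: (95/253) -> +(253/95)
  reduce: (63/95)
  reciprocity: (63/95) -> -(95/63)
  reduce: (32/63)
  pull out 2: (2/63) = +1  (since 63 mod 8 = 7)
  pull out 2: (2/63) = +1  (since 63 mod 8 = 7)
  pull out 2: (2/63) = +1  (since 63 mod 8 = 7)
  pull out 2: (2/63) = +1  (since 63 mod 8 = 7)
  pull out 2: (2/63) = +1  (since 63 mod 8 = 7)
  (1/63) = 1
Product of signs = -1

-1


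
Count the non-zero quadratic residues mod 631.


For prime p, the number of non-zero quadratic residues is (p-1)/2.
= (631-1)/2
= 315

315


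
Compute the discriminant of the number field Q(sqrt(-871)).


For K = Q(sqrt(d)) with d squarefree: disc(K) = d if d = 1 mod 4, and disc(K) = 4d if d = 2 or 3 mod 4.
Here d = -871, and d mod 4 = 1.
d = 1 mod 4 (O_K = Z[(1+sqrt(d))/2]), so disc(K) = d = -871

-871


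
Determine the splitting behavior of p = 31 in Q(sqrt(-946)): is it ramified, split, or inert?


K = Q(sqrt(-946)). Since d mod 4 = 2, disc(K) = -3784.
Check p | disc: -3784 mod 31 = 29.
p does not divide disc. Compute Legendre symbol (d/p):
15^((31-1)/2) mod 31 = -1
(d/p) = -1, so p is inert: (p) stays prime with e=1, f=2, g=1.
Therefore p is inert.

inert


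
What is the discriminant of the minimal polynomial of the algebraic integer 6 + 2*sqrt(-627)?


The element 6 + 2*sqrt(-627) has minimal polynomial:
x^2 - 12*x + 2544
Discriminant = (-12)^2 - 4*(2544)
= 144 - 10176
= -10032

-10032


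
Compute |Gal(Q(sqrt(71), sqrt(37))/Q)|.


The 2 square roots of distinct primes are multiplicatively independent over Q,
so [K:Q] = 2^2 and Gal(K/Q) is isomorphic to (Z/2Z)^2.
|Gal| = 2^2 = 4

4


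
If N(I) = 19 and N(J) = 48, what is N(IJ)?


N(IJ) = N(I) * N(J)
= 19 * 48
= 912

912


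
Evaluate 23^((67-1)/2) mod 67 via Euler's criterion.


p = 67 is prime and the exponent is (p-1)/2 = 33, so by Euler's criterion 23^33 = (23/67) = +1 or -1 mod 67.
Compute by square-and-multiply:
  33 = 32 + 1 (binary 100001)
  Repeated squaring mod 67: 23^1 = 23, 23^2 = 60, 23^4 = 49, 23^8 = 56, 23^16 = 54, 23^32 = 35
  23^33 = 23^32 * 23^1 = 35 * 23 mod 67
    35 * 23 = 805 = 1 mod 67
  23^33 = 1 mod 67
Result 1: 23 is a quadratic residue mod 67.
23^33 mod 67 = 1

1


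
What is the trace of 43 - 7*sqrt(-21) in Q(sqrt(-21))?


Tr(a + b*sqrt(d)) = (a + b*sqrt(d)) + (a - b*sqrt(d)) = 2a
= 2 * (43)
= 86

86


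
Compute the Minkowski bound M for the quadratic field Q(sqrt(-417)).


d = -417, d mod 4 = 3, so disc(K) = 4d = -1668; |disc(K)| = 1668
Imaginary quadratic field, so n = 2, s = r2 = 1, r1 = 0
M = (n!/n^n) * (4/pi)^s * sqrt(|disc(K)|) = (2!/2^2) * (4/pi)^1 * sqrt(1668)
= 0.5 * 1.273240 * 40.841156
= 26.0003

26.0003


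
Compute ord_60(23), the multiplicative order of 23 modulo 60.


We want ord_60(23), the smallest k >= 1 with 23^k = 1 mod 60.
n = 60 = 2^2 * 3 * 5, phi(60) = 16; the order divides phi(n).
Divisors of 16: 1, 2, 4, 8, 16
Repeated squaring mod 60: 23^1 = 23, 23^2 = 49, 23^4 = 1, 23^8 = 1, 23^16 = 1
Test divisors in increasing order:
  k=1: 23^1 = 23 mod 60
  k=2: 23^2 = 49 mod 60
  k=4: 23^4 = 1 mod 60  <- first divisor giving 1
Order = 4

4


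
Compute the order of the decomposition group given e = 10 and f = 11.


|D_P| = e * f
= 10 * 11
= 110

110


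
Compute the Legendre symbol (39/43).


p = 43 is prime, so compute (39/43) with the reciprocity algorithm (Jacobi-symbol steps: pull out 2s via (2/n), flip via reciprocity, reduce):
  reciprocity: (39/43) -> -(43/39)
  reduce: (4/39)
  pull out 2: (2/39) = +1  (since 39 mod 8 = 7)
  pull out 2: (2/39) = +1  (since 39 mod 8 = 7)
  (1/39) = 1
Product of signs = -1
(39/43) = -1

-1


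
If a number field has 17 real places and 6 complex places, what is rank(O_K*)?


By Dirichlet's unit theorem:
rank = r1 + r2 - 1
= 17 + 6 - 1
= 22

22


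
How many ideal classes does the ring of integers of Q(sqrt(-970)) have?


K = Q(sqrt(-970)). d mod 4 = 2, so D = disc(K) = 4d = -3880
h(K) equals the number of primitive reduced positive-definite forms (a, b, c) = a*x^2 + b*x*y + c*y^2 with b^2 - 4ac = D,
where reduced means |b| <= a <= c, with b >= 0 whenever |b| = a or a = c, and primitive means gcd(a, b, c) = 1.
Reduced forces 3a^2 <= |D| = 3880, so 1 <= a <= 35; b must have the parity of D, and c = (b^2 - D)/(4a) must be an integer >= a.
Enumerate a = 1..35, b in [-a, a]:
  a=1: (1, 0, 970)  [1]
  a=2: (2, 0, 485)  [1]
  a=3..4: none
  a=5: (5, 0, 194)  [1]
  a=6..9: none
  a=10: (10, 0, 97)  [1]
  a=11: (11, -6, 89), (11, 6, 89)  [2]
  a=12..16: none
  a=17: (17, -8, 58), (17, 8, 58)  [2]
  a=18..21: none
  a=22: (22, -16, 47), (22, 16, 47)  [2]
  a=23..28: none
  a=29: (29, -8, 34), (29, 8, 34)  [2]
  a=30..35: none
Total reduced forms: 1 + 1 + 1 + 1 + 2 + 2 + 2 + 2 = 12
h = 12

12


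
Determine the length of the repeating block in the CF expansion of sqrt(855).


Run the CF algorithm for sqrt(855).
a_0 = floor(sqrt(855)) = 29; set m_0=0, q_0=1.
Recurrence: m' = q*a - m,  q' = (d - m'^2)/q,  a' = floor((a_0 + m')/q').
  step 1: m=29, q=14, a=4
  step 2: m=27, q=9, a=6
  step 3: m=27, q=14, a=4
  step 4: m=29, q=1, a=58
a_4 = 2*a_0 = 58, so the period closes here.
sqrt(855) = [29; 4, 6, 4, 58]
Period length = 4

4


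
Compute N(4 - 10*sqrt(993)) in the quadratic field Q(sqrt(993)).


N(a + b*sqrt(d)) = a^2 - d*b^2
= (4)^2 - (993)*(-10)^2
= 16 - 99300
= -99284

-99284


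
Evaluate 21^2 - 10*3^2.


x^2 - d*y^2
= 21^2 - 10*3^2
= 441 - 90
= 351

351


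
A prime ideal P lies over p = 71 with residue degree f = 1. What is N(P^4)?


N(P^a) = p^(a*f)
= 71^(4*1)
= 71^4
= 25411681

25411681


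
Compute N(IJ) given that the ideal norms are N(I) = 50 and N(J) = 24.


N(IJ) = N(I) * N(J)
= 50 * 24
= 1200

1200


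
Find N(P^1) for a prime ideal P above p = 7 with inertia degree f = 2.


N(P^a) = p^(a*f)
= 7^(1*2)
= 7^2
= 49

49


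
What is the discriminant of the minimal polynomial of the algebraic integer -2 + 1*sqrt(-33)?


The element -2 + 1*sqrt(-33) has minimal polynomial:
x^2 + 4*x + 37
Discriminant = (4)^2 - 4*(37)
= 16 - 148
= -132

-132


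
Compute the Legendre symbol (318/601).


p = 601 is prime, so compute (318/601) with the reciprocity algorithm (Jacobi-symbol steps: pull out 2s via (2/n), flip via reciprocity, reduce):
  pull out 2: (2/601) = +1  (since 601 mod 8 = 1)
  reciprocity: (159/601) -> +(601/159)
  reduce: (124/159)
  pull out 2: (2/159) = +1  (since 159 mod 8 = 7)
  pull out 2: (2/159) = +1  (since 159 mod 8 = 7)
  reciprocity: (31/159) -> -(159/31)
  reduce: (4/31)
  pull out 2: (2/31) = +1  (since 31 mod 8 = 7)
  pull out 2: (2/31) = +1  (since 31 mod 8 = 7)
  (1/31) = 1
Product of signs = -1
(318/601) = -1

-1


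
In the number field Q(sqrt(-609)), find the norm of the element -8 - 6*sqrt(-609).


N(a + b*sqrt(d)) = a^2 - d*b^2
= (-8)^2 - (-609)*(-6)^2
= 64 + 21924
= 21988

21988


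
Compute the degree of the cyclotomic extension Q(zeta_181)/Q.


The degree equals Euler's totient phi(181).
181 = 181
phi(181) = 180

180


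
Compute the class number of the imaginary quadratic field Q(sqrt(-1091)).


K = Q(sqrt(-1091)). d mod 4 = 1, so D = disc(K) = d = -1091
h(K) equals the number of primitive reduced positive-definite forms (a, b, c) = a*x^2 + b*x*y + c*y^2 with b^2 - 4ac = D,
where reduced means |b| <= a <= c, with b >= 0 whenever |b| = a or a = c, and primitive means gcd(a, b, c) = 1.
Reduced forces 3a^2 <= |D| = 1091, so 1 <= a <= 19; b must have the parity of D, and c = (b^2 - D)/(4a) must be an integer >= a.
Enumerate a = 1..19, b in [-a, a]:
  a=1: (1, 1, 273)  [1]
  a=2: none
  a=3: (3, -1, 91), (3, 1, 91)  [2]
  a=4: none
  a=5: (5, -3, 55), (5, 3, 55)  [2]
  a=6: none
  a=7: (7, -1, 39), (7, 1, 39)  [2]
  a=8: none
  a=9: (9, -5, 31), (9, 5, 31)  [2]
  a=10: none
  a=11: (11, -3, 25), (11, 3, 25)  [2]
  a=12: none
  a=13: (13, -1, 21), (13, 1, 21)  [2]
  a=14: none
  a=15: (15, -13, 21), (15, -7, 19), (15, 7, 19), (15, 13, 21)  [4]
  a=16..19: none
Total reduced forms: 1 + 2 + 2 + 2 + 2 + 2 + 2 + 4 = 17
h = 17

17


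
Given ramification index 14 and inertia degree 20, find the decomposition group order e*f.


|D_P| = e * f
= 14 * 20
= 280

280


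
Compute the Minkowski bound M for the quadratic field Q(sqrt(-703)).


d = -703, d mod 4 = 1, so disc(K) = d = -703; |disc(K)| = 703
Imaginary quadratic field, so n = 2, s = r2 = 1, r1 = 0
M = (n!/n^n) * (4/pi)^s * sqrt(|disc(K)|) = (2!/2^2) * (4/pi)^1 * sqrt(703)
= 0.5 * 1.273240 * 26.514147
= 16.8794

16.8794


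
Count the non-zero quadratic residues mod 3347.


For prime p, the number of non-zero quadratic residues is (p-1)/2.
= (3347-1)/2
= 1673

1673


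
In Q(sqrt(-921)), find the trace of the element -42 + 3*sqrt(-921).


Tr(a + b*sqrt(d)) = (a + b*sqrt(d)) + (a - b*sqrt(d)) = 2a
= 2 * (-42)
= -84

-84


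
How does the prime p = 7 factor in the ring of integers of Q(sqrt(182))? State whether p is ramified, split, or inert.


K = Q(sqrt(182)). Since d mod 4 = 2, disc(K) = 728.
Check p | disc: 728 mod 7 = 0.
p divides disc, so p ramifies: (p) = P^2 with e=2, f=1, g=1.
Therefore p is ramified.

ramified


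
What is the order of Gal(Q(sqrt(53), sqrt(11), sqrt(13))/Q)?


The 3 square roots of distinct primes are multiplicatively independent over Q,
so [K:Q] = 2^3 and Gal(K/Q) is isomorphic to (Z/2Z)^3.
|Gal| = 2^3 = 8

8


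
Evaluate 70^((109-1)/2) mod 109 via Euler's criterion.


p = 109 is prime and the exponent is (p-1)/2 = 54, so by Euler's criterion 70^54 = (70/109) = +1 or -1 mod 109.
Compute by square-and-multiply:
  54 = 32 + 16 + 4 + 2 (binary 110110)
  Repeated squaring mod 109: 70^1 = 70, 70^2 = 104, 70^4 = 25, 70^8 = 80, 70^16 = 78, 70^32 = 89
  70^54 = 70^32 * 70^16 * 70^4 * 70^2 = 89 * 78 * 25 * 104 mod 109
    89 * 78 = 6942 = 75 mod 109
    75 * 25 = 1875 = 22 mod 109
    22 * 104 = 2288 = 108 mod 109
  70^54 = 108 mod 109
Result 108 = p - 1 = -1 mod 109: 70 is a quadratic non-residue mod 109. As a residue in [0, p-1] the value is 108.
70^54 mod 109 = 108

108


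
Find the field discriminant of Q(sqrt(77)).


For K = Q(sqrt(d)) with d squarefree: disc(K) = d if d = 1 mod 4, and disc(K) = 4d if d = 2 or 3 mod 4.
Here d = 77, and d mod 4 = 1.
d = 1 mod 4 (O_K = Z[(1+sqrt(d))/2]), so disc(K) = d = 77

77


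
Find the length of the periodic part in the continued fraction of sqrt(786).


Run the CF algorithm for sqrt(786).
a_0 = floor(sqrt(786)) = 28; set m_0=0, q_0=1.
Recurrence: m' = q*a - m,  q' = (d - m'^2)/q,  a' = floor((a_0 + m')/q').
  step 1: m=28, q=2, a=28
  step 2: m=28, q=1, a=56
a_2 = 2*a_0 = 56, so the period closes here.
sqrt(786) = [28; 28, 56]
Period length = 2

2


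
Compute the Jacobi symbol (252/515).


Compute (252/515) via quadratic reciprocity:
  pull out 2: (2/515) = -1  (since 515 mod 8 = 3)
  pull out 2: (2/515) = -1  (since 515 mod 8 = 3)
  reciprocity: (63/515) -> -(515/63)
  reduce: (11/63)
  reciprocity: (11/63) -> -(63/11)
  reduce: (8/11)
  pull out 2: (2/11) = -1  (since 11 mod 8 = 3)
  pull out 2: (2/11) = -1  (since 11 mod 8 = 3)
  pull out 2: (2/11) = -1  (since 11 mod 8 = 3)
  (1/11) = 1
Product of signs = -1

-1


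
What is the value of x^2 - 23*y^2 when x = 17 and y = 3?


x^2 - d*y^2
= 17^2 - 23*3^2
= 289 - 207
= 82

82


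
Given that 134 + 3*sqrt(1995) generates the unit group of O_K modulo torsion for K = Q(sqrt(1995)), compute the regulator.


epsilon = 134 + 3*sqrt(1995)
= 267.9963
R = ln(267.9963)
= 5.5910

5.5910


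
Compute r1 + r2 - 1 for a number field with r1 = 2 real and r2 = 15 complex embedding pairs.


By Dirichlet's unit theorem:
rank = r1 + r2 - 1
= 2 + 15 - 1
= 16

16


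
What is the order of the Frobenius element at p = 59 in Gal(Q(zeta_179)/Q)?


The Frobenius at p in Gal(Q(zeta_n)/Q) = (Z/nZ)* is the class of p, so its order is ord_179(59), the smallest k >= 1 with 59^k = 1 mod 179.
n = 179 = 179, phi(179) = 178; the order divides phi(n).
Divisors of 178: 1, 2, 89, 178
Repeated squaring mod 179: 59^1 = 59, 59^2 = 80, 59^4 = 135, 59^8 = 146, 59^16 = 15, 59^32 = 46, 59^64 = 147, 59^128 = 129
Test divisors in increasing order:
  k=1: 59^1 = 59 mod 179
  k=2: 59^2 = 80 mod 179
  k=89: 59^89 = 147 * 15 * 146 * 59 = 1 mod 179  <- first divisor giving 1
Order = 89

89


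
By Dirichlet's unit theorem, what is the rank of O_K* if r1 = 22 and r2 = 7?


By Dirichlet's unit theorem:
rank = r1 + r2 - 1
= 22 + 7 - 1
= 28

28


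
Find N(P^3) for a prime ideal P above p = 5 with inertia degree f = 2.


N(P^a) = p^(a*f)
= 5^(3*2)
= 5^6
= 15625

15625


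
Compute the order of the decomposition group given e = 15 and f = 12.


|D_P| = e * f
= 15 * 12
= 180

180


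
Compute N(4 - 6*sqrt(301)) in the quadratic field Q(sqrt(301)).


N(a + b*sqrt(d)) = a^2 - d*b^2
= (4)^2 - (301)*(-6)^2
= 16 - 10836
= -10820

-10820


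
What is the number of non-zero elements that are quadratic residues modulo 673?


For prime p, the number of non-zero quadratic residues is (p-1)/2.
= (673-1)/2
= 336

336


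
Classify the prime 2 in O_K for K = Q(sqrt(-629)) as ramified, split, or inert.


K = Q(sqrt(-629)). Since d mod 4 = 3, disc(K) = -2516.
Check p | disc: -2516 mod 2 = 0.
p divides disc, so p ramifies: (p) = P^2 with e=2, f=1, g=1.
Therefore p is ramified.

ramified


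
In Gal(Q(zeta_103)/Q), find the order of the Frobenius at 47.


The Frobenius at p in Gal(Q(zeta_n)/Q) = (Z/nZ)* is the class of p, so its order is ord_103(47), the smallest k >= 1 with 47^k = 1 mod 103.
n = 103 = 103, phi(103) = 102; the order divides phi(n).
Divisors of 102: 1, 2, 3, 6, 17, 34, 51, 102
Repeated squaring mod 103: 47^1 = 47, 47^2 = 46, 47^4 = 56, 47^8 = 46, 47^16 = 56, 47^32 = 46, 47^64 = 56
Test divisors in increasing order:
  k=1: 47^1 = 47 mod 103
  k=2: 47^2 = 46 mod 103
  k=3: 47^3 = 46 * 47 = 102 mod 103
  k=6: 47^6 = 56 * 46 = 1 mod 103  <- first divisor giving 1
Order = 6

6


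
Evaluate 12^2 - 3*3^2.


x^2 - d*y^2
= 12^2 - 3*3^2
= 144 - 27
= 117

117


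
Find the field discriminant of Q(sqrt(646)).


For K = Q(sqrt(d)) with d squarefree: disc(K) = d if d = 1 mod 4, and disc(K) = 4d if d = 2 or 3 mod 4.
Here d = 646, and d mod 4 = 2.
d = 2 mod 4, not 1 (O_K = Z[sqrt(d)]), so disc(K) = 4d = 4 * (646) = 2584

2584


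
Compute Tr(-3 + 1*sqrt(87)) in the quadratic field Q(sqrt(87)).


Tr(a + b*sqrt(d)) = (a + b*sqrt(d)) + (a - b*sqrt(d)) = 2a
= 2 * (-3)
= -6

-6


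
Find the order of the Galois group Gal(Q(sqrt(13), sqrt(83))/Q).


The 2 square roots of distinct primes are multiplicatively independent over Q,
so [K:Q] = 2^2 and Gal(K/Q) is isomorphic to (Z/2Z)^2.
|Gal| = 2^2 = 4

4


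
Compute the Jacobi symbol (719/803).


Compute (719/803) via quadratic reciprocity:
  reciprocity: (719/803) -> -(803/719)
  reduce: (84/719)
  pull out 2: (2/719) = +1  (since 719 mod 8 = 7)
  pull out 2: (2/719) = +1  (since 719 mod 8 = 7)
  reciprocity: (21/719) -> +(719/21)
  reduce: (5/21)
  reciprocity: (5/21) -> +(21/5)
  reduce: (1/5)
  (1/5) = 1
Product of signs = -1

-1


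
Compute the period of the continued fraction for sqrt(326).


Run the CF algorithm for sqrt(326).
a_0 = floor(sqrt(326)) = 18; set m_0=0, q_0=1.
Recurrence: m' = q*a - m,  q' = (d - m'^2)/q,  a' = floor((a_0 + m')/q').
  step 1: m=18, q=2, a=18
  step 2: m=18, q=1, a=36
a_2 = 2*a_0 = 36, so the period closes here.
sqrt(326) = [18; 18, 36]
Period length = 2

2


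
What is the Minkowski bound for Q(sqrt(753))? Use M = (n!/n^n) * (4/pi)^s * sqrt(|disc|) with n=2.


d = 753, d mod 4 = 1, so disc(K) = d = 753; |disc(K)| = 753
Real quadratic field, so n = 2, s = r2 = 0, r1 = 2
M = (n!/n^n) * (4/pi)^s * sqrt(|disc(K)|) = (2!/2^2) * (4/pi)^0 * sqrt(753)
= 0.5 * 1.000000 * 27.440845
= 13.7204

13.7204


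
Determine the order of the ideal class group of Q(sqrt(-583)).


K = Q(sqrt(-583)). d mod 4 = 1, so D = disc(K) = d = -583
h(K) equals the number of primitive reduced positive-definite forms (a, b, c) = a*x^2 + b*x*y + c*y^2 with b^2 - 4ac = D,
where reduced means |b| <= a <= c, with b >= 0 whenever |b| = a or a = c, and primitive means gcd(a, b, c) = 1.
Reduced forces 3a^2 <= |D| = 583, so 1 <= a <= 13; b must have the parity of D, and c = (b^2 - D)/(4a) must be an integer >= a.
Enumerate a = 1..13, b in [-a, a]:
  a=1: (1, 1, 146)  [1]
  a=2: (2, -1, 73), (2, 1, 73)  [2]
  a=3: none
  a=4: (4, -3, 37), (4, 3, 37)  [2]
  a=5..7: none
  a=8: (8, -5, 19), (8, 5, 19)  [2]
  a=9..10: none
  a=11: (11, 11, 16)  [1]
  a=12..13: none
Total reduced forms: 1 + 2 + 2 + 2 + 1 = 8
h = 8

8


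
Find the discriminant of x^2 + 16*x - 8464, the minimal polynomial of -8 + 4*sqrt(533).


The element -8 + 4*sqrt(533) has minimal polynomial:
x^2 + 16*x - 8464
Discriminant = (16)^2 - 4*(-8464)
= 256 + 33856
= 34112

34112


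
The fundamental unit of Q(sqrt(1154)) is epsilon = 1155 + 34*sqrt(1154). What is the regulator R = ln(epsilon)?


epsilon = 1155 + 34*sqrt(1154)
= 2309.9996
R = ln(2309.9996)
= 7.7450

7.7450


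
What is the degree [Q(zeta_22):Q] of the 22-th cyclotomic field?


The degree equals Euler's totient phi(22).
22 = 2 * 11
phi(22) = 10

10


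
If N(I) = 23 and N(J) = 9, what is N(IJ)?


N(IJ) = N(I) * N(J)
= 23 * 9
= 207

207


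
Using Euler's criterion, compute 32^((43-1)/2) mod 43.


p = 43 is prime and the exponent is (p-1)/2 = 21, so by Euler's criterion 32^21 = (32/43) = +1 or -1 mod 43.
Compute by square-and-multiply:
  21 = 16 + 4 + 1 (binary 10101)
  Repeated squaring mod 43: 32^1 = 32, 32^2 = 35, 32^4 = 21, 32^8 = 11, 32^16 = 35
  32^21 = 32^16 * 32^4 * 32^1 = 35 * 21 * 32 mod 43
    35 * 21 = 735 = 4 mod 43
    4 * 32 = 128 = 42 mod 43
  32^21 = 42 mod 43
Result 42 = p - 1 = -1 mod 43: 32 is a quadratic non-residue mod 43. As a residue in [0, p-1] the value is 42.
32^21 mod 43 = 42

42


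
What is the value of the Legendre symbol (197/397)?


p = 397 is prime, so compute (197/397) with the reciprocity algorithm (Jacobi-symbol steps: pull out 2s via (2/n), flip via reciprocity, reduce):
  reciprocity: (197/397) -> +(397/197)
  reduce: (3/197)
  reciprocity: (3/197) -> +(197/3)
  reduce: (2/3)
  pull out 2: (2/3) = -1  (since 3 mod 8 = 3)
  (1/3) = 1
Product of signs = -1
(197/397) = -1

-1


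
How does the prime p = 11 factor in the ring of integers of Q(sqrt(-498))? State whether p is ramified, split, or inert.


K = Q(sqrt(-498)). Since d mod 4 = 2, disc(K) = -1992.
Check p | disc: -1992 mod 11 = 10.
p does not divide disc. Compute Legendre symbol (d/p):
8^((11-1)/2) mod 11 = -1
(d/p) = -1, so p is inert: (p) stays prime with e=1, f=2, g=1.
Therefore p is inert.

inert


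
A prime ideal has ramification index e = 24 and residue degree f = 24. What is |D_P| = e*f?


|D_P| = e * f
= 24 * 24
= 576

576


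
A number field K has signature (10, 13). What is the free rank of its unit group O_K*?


By Dirichlet's unit theorem:
rank = r1 + r2 - 1
= 10 + 13 - 1
= 22

22


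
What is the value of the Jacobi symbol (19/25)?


Compute (19/25) via quadratic reciprocity:
  reciprocity: (19/25) -> +(25/19)
  reduce: (6/19)
  pull out 2: (2/19) = -1  (since 19 mod 8 = 3)
  reciprocity: (3/19) -> -(19/3)
  reduce: (1/3)
  (1/3) = 1
Product of signs = 1

1


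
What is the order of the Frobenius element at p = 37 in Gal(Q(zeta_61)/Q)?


The Frobenius at p in Gal(Q(zeta_n)/Q) = (Z/nZ)* is the class of p, so its order is ord_61(37), the smallest k >= 1 with 37^k = 1 mod 61.
n = 61 = 61, phi(61) = 60; the order divides phi(n).
Divisors of 60: 1, 2, 3, 4, 5, 6, 10, 12, 15, 20, 30, 60
Repeated squaring mod 61: 37^1 = 37, 37^2 = 27, 37^4 = 58, 37^8 = 9, 37^16 = 20, 37^32 = 34
Test divisors in increasing order:
  k=1: 37^1 = 37 mod 61
  k=2: 37^2 = 27 mod 61
  k=3: 37^3 = 27 * 37 = 23 mod 61
  k=4: 37^4 = 58 mod 61
  k=5: 37^5 = 58 * 37 = 11 mod 61
  k=6: 37^6 = 58 * 27 = 41 mod 61
  k=10: 37^10 = 9 * 27 = 60 mod 61
  k=12: 37^12 = 9 * 58 = 34 mod 61
  k=15: 37^15 = 9 * 58 * 27 * 37 = 50 mod 61
  k=20: 37^20 = 20 * 58 = 1 mod 61  <- first divisor giving 1
Order = 20

20


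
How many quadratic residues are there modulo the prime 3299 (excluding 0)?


For prime p, the number of non-zero quadratic residues is (p-1)/2.
= (3299-1)/2
= 1649

1649


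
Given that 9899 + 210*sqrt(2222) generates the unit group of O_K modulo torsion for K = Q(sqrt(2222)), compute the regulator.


epsilon = 9899 + 210*sqrt(2222)
= 19797.9999
R = ln(19797.9999)
= 9.8933

9.8933


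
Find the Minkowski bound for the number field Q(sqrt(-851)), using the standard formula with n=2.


d = -851, d mod 4 = 1, so disc(K) = d = -851; |disc(K)| = 851
Imaginary quadratic field, so n = 2, s = r2 = 1, r1 = 0
M = (n!/n^n) * (4/pi)^s * sqrt(|disc(K)|) = (2!/2^2) * (4/pi)^1 * sqrt(851)
= 0.5 * 1.273240 * 29.171904
= 18.5714

18.5714


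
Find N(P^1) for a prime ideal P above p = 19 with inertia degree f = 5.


N(P^a) = p^(a*f)
= 19^(1*5)
= 19^5
= 2476099

2476099


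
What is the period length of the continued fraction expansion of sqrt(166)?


Run the CF algorithm for sqrt(166).
a_0 = floor(sqrt(166)) = 12; set m_0=0, q_0=1.
Recurrence: m' = q*a - m,  q' = (d - m'^2)/q,  a' = floor((a_0 + m')/q').
  step 1: m=12, q=22, a=1
  step 2: m=10, q=3, a=7
  step 3: m=11, q=15, a=1
  step 4: m=4, q=10, a=1
  step 5: m=6, q=13, a=1
  step 6: m=7, q=9, a=2
  step 7: m=11, q=5, a=4
  step 8: m=9, q=17, a=1
  step 9: m=8, q=6, a=3
  step 10: m=10, q=11, a=2
  step 11: m=12, q=2, a=12
  step 12: m=12, q=11, a=2
  step 13: m=10, q=6, a=3
  step 14: m=8, q=17, a=1
  step 15: m=9, q=5, a=4
  step 16: m=11, q=9, a=2
  step 17: m=7, q=13, a=1
  step 18: m=6, q=10, a=1
  step 19: m=4, q=15, a=1
  step 20: m=11, q=3, a=7
  step 21: m=10, q=22, a=1
  step 22: m=12, q=1, a=24
a_22 = 2*a_0 = 24, so the period closes here.
sqrt(166) = [12; 1, 7, 1, 1, 1, 2, 4, 1, 3, 2, 12, 2, 3, 1, 4, 2, 1, 1, 1, 7, 1, 24]
Period length = 22

22


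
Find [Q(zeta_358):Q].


The degree equals Euler's totient phi(358).
358 = 2 * 179
phi(358) = 178

178


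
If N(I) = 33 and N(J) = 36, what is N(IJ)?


N(IJ) = N(I) * N(J)
= 33 * 36
= 1188

1188


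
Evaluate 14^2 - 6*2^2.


x^2 - d*y^2
= 14^2 - 6*2^2
= 196 - 24
= 172

172


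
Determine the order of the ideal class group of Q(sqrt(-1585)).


K = Q(sqrt(-1585)). d mod 4 = 3, so D = disc(K) = 4d = -6340
h(K) equals the number of primitive reduced positive-definite forms (a, b, c) = a*x^2 + b*x*y + c*y^2 with b^2 - 4ac = D,
where reduced means |b| <= a <= c, with b >= 0 whenever |b| = a or a = c, and primitive means gcd(a, b, c) = 1.
Reduced forces 3a^2 <= |D| = 6340, so 1 <= a <= 45; b must have the parity of D, and c = (b^2 - D)/(4a) must be an integer >= a.
Enumerate a = 1..45, b in [-a, a]:
  a=1: (1, 0, 1585)  [1]
  a=2: (2, 2, 793)  [1]
  a=3..4: none
  a=5: (5, 0, 317)  [1]
  a=6: none
  a=7: (7, -4, 227), (7, 4, 227)  [2]
  a=8..9: none
  a=10: (10, 10, 161)  [1]
  a=11..12: none
  a=13: (13, -2, 122), (13, 2, 122)  [2]
  a=14: (14, -10, 115), (14, 10, 115)  [2]
  a=15..16: none
  a=17: (17, -16, 97), (17, 16, 97)  [2]
  a=18: none
  a=19: (19, -14, 86), (19, 14, 86)  [2]
  a=20..22: none
  a=23: (23, -10, 70), (23, 10, 70)  [2]
  a=24..25: none
  a=26: (26, -2, 61), (26, 2, 61)  [2]
  a=27..33: none
  a=34: (34, -18, 49), (34, 18, 49)  [2]
  a=35: (35, -10, 46), (35, 10, 46)  [2]
  a=36..37: none
  a=38: (38, -14, 43), (38, 14, 43)  [2]
  a=39..45: none
Total reduced forms: 1 + 1 + 1 + 2 + 1 + 2 + 2 + 2 + 2 + 2 + 2 + 2 + 2 + 2 = 24
h = 24

24


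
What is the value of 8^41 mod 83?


p = 83 is prime and the exponent is (p-1)/2 = 41, so by Euler's criterion 8^41 = (8/83) = +1 or -1 mod 83.
Compute by square-and-multiply:
  41 = 32 + 8 + 1 (binary 101001)
  Repeated squaring mod 83: 8^1 = 8, 8^2 = 64, 8^4 = 29, 8^8 = 11, 8^16 = 38, 8^32 = 33
  8^41 = 8^32 * 8^8 * 8^1 = 33 * 11 * 8 mod 83
    33 * 11 = 363 = 31 mod 83
    31 * 8 = 248 = 82 mod 83
  8^41 = 82 mod 83
Result 82 = p - 1 = -1 mod 83: 8 is a quadratic non-residue mod 83. As a residue in [0, p-1] the value is 82.
8^41 mod 83 = 82

82


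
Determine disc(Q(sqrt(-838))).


For K = Q(sqrt(d)) with d squarefree: disc(K) = d if d = 1 mod 4, and disc(K) = 4d if d = 2 or 3 mod 4.
Here d = -838, and d mod 4 = 2.
d = 2 mod 4, not 1 (O_K = Z[sqrt(d)]), so disc(K) = 4d = 4 * (-838) = -3352

-3352


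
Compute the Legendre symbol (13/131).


p = 131 is prime, so compute (13/131) with the reciprocity algorithm (Jacobi-symbol steps: pull out 2s via (2/n), flip via reciprocity, reduce):
  reciprocity: (13/131) -> +(131/13)
  reduce: (1/13)
  (1/13) = 1
Product of signs = 1
(13/131) = 1

1


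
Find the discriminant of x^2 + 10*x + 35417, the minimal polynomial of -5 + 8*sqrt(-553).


The element -5 + 8*sqrt(-553) has minimal polynomial:
x^2 + 10*x + 35417
Discriminant = (10)^2 - 4*(35417)
= 100 - 141668
= -141568

-141568


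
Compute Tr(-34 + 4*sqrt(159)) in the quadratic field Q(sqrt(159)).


Tr(a + b*sqrt(d)) = (a + b*sqrt(d)) + (a - b*sqrt(d)) = 2a
= 2 * (-34)
= -68

-68


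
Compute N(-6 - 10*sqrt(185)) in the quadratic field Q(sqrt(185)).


N(a + b*sqrt(d)) = a^2 - d*b^2
= (-6)^2 - (185)*(-10)^2
= 36 - 18500
= -18464

-18464


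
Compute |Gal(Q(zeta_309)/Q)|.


|Gal(Q(zeta_309)/Q)| = phi(309)
= 204

204


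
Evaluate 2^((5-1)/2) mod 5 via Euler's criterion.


p = 5 is prime and the exponent is (p-1)/2 = 2, so by Euler's criterion 2^2 = (2/5) = +1 or -1 mod 5.
Compute by square-and-multiply:
  2 = 2 (binary 10)
  Repeated squaring mod 5: 2^1 = 2, 2^2 = 4
  2^2 = 4 mod 5
Result 4 = p - 1 = -1 mod 5: 2 is a quadratic non-residue mod 5. As a residue in [0, p-1] the value is 4.
2^2 mod 5 = 4

4


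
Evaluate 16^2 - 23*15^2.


x^2 - d*y^2
= 16^2 - 23*15^2
= 256 - 5175
= -4919

-4919


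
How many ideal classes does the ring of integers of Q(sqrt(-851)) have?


K = Q(sqrt(-851)). d mod 4 = 1, so D = disc(K) = d = -851
h(K) equals the number of primitive reduced positive-definite forms (a, b, c) = a*x^2 + b*x*y + c*y^2 with b^2 - 4ac = D,
where reduced means |b| <= a <= c, with b >= 0 whenever |b| = a or a = c, and primitive means gcd(a, b, c) = 1.
Reduced forces 3a^2 <= |D| = 851, so 1 <= a <= 16; b must have the parity of D, and c = (b^2 - D)/(4a) must be an integer >= a.
Enumerate a = 1..16, b in [-a, a]:
  a=1: (1, 1, 213)  [1]
  a=2: none
  a=3: (3, -1, 71), (3, 1, 71)  [2]
  a=4: none
  a=5: (5, -3, 43), (5, 3, 43)  [2]
  a=6..8: none
  a=9: (9, -7, 25), (9, 7, 25)  [2]
  a=10..14: none
  a=15: (15, -13, 17), (15, 7, 15), (15, 13, 17)  [3]
  a=16: none
Total reduced forms: 1 + 2 + 2 + 2 + 3 = 10
h = 10

10


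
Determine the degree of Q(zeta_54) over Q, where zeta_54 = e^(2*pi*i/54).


The degree equals Euler's totient phi(54).
54 = 2 * 3^3
phi(54) = 18

18


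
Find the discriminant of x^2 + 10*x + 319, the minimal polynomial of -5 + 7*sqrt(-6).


The element -5 + 7*sqrt(-6) has minimal polynomial:
x^2 + 10*x + 319
Discriminant = (10)^2 - 4*(319)
= 100 - 1276
= -1176

-1176


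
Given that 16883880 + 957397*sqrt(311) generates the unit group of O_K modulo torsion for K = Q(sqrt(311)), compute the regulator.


epsilon = 16883880 + 957397*sqrt(311)
= 3.3768e+07
R = ln(3.3768e+07)
= 17.3350

17.3350


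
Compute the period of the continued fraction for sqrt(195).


Run the CF algorithm for sqrt(195).
a_0 = floor(sqrt(195)) = 13; set m_0=0, q_0=1.
Recurrence: m' = q*a - m,  q' = (d - m'^2)/q,  a' = floor((a_0 + m')/q').
  step 1: m=13, q=26, a=1
  step 2: m=13, q=1, a=26
a_2 = 2*a_0 = 26, so the period closes here.
sqrt(195) = [13; 1, 26]
Period length = 2

2


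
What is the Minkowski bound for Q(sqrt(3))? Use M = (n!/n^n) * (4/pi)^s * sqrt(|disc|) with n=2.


d = 3, d mod 4 = 3, so disc(K) = 4d = 12; |disc(K)| = 12
Real quadratic field, so n = 2, s = r2 = 0, r1 = 2
M = (n!/n^n) * (4/pi)^s * sqrt(|disc(K)|) = (2!/2^2) * (4/pi)^0 * sqrt(12)
= 0.5 * 1.000000 * 3.464102
= 1.7321

1.7321


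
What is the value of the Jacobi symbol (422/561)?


Compute (422/561) via quadratic reciprocity:
  pull out 2: (2/561) = +1  (since 561 mod 8 = 1)
  reciprocity: (211/561) -> +(561/211)
  reduce: (139/211)
  reciprocity: (139/211) -> -(211/139)
  reduce: (72/139)
  pull out 2: (2/139) = -1  (since 139 mod 8 = 3)
  pull out 2: (2/139) = -1  (since 139 mod 8 = 3)
  pull out 2: (2/139) = -1  (since 139 mod 8 = 3)
  reciprocity: (9/139) -> +(139/9)
  reduce: (4/9)
  pull out 2: (2/9) = +1  (since 9 mod 8 = 1)
  pull out 2: (2/9) = +1  (since 9 mod 8 = 1)
  (1/9) = 1
Product of signs = 1

1


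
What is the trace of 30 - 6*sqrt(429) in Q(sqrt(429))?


Tr(a + b*sqrt(d)) = (a + b*sqrt(d)) + (a - b*sqrt(d)) = 2a
= 2 * (30)
= 60

60


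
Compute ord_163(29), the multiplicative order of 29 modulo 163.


We want ord_163(29), the smallest k >= 1 with 29^k = 1 mod 163.
n = 163 = 163, phi(163) = 162; the order divides phi(n).
Divisors of 162: 1, 2, 3, 6, 9, 18, 27, 54, 81, 162
Repeated squaring mod 163: 29^1 = 29, 29^2 = 26, 29^4 = 24, 29^8 = 87, 29^16 = 71, 29^32 = 151, 29^64 = 144, 29^128 = 35
Test divisors in increasing order:
  k=1: 29^1 = 29 mod 163
  k=2: 29^2 = 26 mod 163
  k=3: 29^3 = 26 * 29 = 102 mod 163
  k=6: 29^6 = 24 * 26 = 135 mod 163
  k=9: 29^9 = 87 * 29 = 78 mod 163
  k=18: 29^18 = 71 * 26 = 53 mod 163
  k=27: 29^27 = 71 * 87 * 26 * 29 = 59 mod 163
  k=54: 29^54 = 151 * 71 * 24 * 26 = 58 mod 163
  k=81: 29^81 = 144 * 71 * 29 = 162 mod 163
  k=162: 29^162 = 35 * 151 * 26 = 1 mod 163  <- first divisor giving 1
Order = 162

162


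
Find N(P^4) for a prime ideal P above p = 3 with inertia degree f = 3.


N(P^a) = p^(a*f)
= 3^(4*3)
= 3^12
= 531441

531441


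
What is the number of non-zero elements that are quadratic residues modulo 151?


For prime p, the number of non-zero quadratic residues is (p-1)/2.
= (151-1)/2
= 75

75


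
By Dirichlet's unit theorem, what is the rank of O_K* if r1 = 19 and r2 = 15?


By Dirichlet's unit theorem:
rank = r1 + r2 - 1
= 19 + 15 - 1
= 33

33


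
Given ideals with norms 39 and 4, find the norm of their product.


N(IJ) = N(I) * N(J)
= 39 * 4
= 156

156


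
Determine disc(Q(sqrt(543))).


For K = Q(sqrt(d)) with d squarefree: disc(K) = d if d = 1 mod 4, and disc(K) = 4d if d = 2 or 3 mod 4.
Here d = 543, and d mod 4 = 3.
d = 3 mod 4, not 1 (O_K = Z[sqrt(d)]), so disc(K) = 4d = 4 * (543) = 2172

2172


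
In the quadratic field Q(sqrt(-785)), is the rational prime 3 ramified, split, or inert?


K = Q(sqrt(-785)). Since d mod 4 = 3, disc(K) = -3140.
Check p | disc: -3140 mod 3 = 1.
p does not divide disc. Compute Legendre symbol (d/p):
1^((3-1)/2) mod 3 = 1
(d/p) = 1, so p splits: (p) = P*P' with e=1, f=1, g=2.
Therefore p is split.

split


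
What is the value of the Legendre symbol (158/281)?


p = 281 is prime, so compute (158/281) with the reciprocity algorithm (Jacobi-symbol steps: pull out 2s via (2/n), flip via reciprocity, reduce):
  pull out 2: (2/281) = +1  (since 281 mod 8 = 1)
  reciprocity: (79/281) -> +(281/79)
  reduce: (44/79)
  pull out 2: (2/79) = +1  (since 79 mod 8 = 7)
  pull out 2: (2/79) = +1  (since 79 mod 8 = 7)
  reciprocity: (11/79) -> -(79/11)
  reduce: (2/11)
  pull out 2: (2/11) = -1  (since 11 mod 8 = 3)
  (1/11) = 1
Product of signs = 1
(158/281) = 1

1


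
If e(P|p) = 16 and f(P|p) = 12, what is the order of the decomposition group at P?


|D_P| = e * f
= 16 * 12
= 192

192
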